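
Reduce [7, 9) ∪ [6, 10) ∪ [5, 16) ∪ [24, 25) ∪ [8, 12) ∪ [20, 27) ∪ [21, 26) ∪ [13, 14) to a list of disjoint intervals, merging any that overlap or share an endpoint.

[5, 16) ∪ [20, 27)

Sort by start: [5, 16), [6, 10), [7, 9), [8, 12), [13, 14), [20, 27), [21, 26), [24, 25).
[6, 10) overlaps/touches [5, 16) → extend to [5, 16).
[7, 9) overlaps/touches [5, 16) → extend to [5, 16).
[8, 12) overlaps/touches [5, 16) → extend to [5, 16).
[13, 14) overlaps/touches [5, 16) → extend to [5, 16).
[20, 27) is disjoint → start new block.
[21, 26) overlaps/touches [20, 27) → extend to [20, 27).
[24, 25) overlaps/touches [20, 27) → extend to [20, 27).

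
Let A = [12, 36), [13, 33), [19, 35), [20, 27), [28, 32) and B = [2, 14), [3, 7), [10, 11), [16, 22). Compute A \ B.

Merge the first list: [12, 36).
Merge the second list: [2, 14), [16, 22).
[12, 36) with B removed leaves [14, 16), [22, 36).

[14, 16) ∪ [22, 36)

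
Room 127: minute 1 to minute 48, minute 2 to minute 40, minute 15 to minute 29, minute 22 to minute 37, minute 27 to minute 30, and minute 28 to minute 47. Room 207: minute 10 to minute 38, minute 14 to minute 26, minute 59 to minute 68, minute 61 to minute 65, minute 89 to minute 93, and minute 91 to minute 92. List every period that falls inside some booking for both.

minute 10 to minute 38

A, merged: minute 1 to minute 48.
B, merged: minute 10 to minute 38, minute 59 to minute 68, minute 89 to minute 93.
minute 1 to minute 48 meets the second set on minute 10 to minute 38.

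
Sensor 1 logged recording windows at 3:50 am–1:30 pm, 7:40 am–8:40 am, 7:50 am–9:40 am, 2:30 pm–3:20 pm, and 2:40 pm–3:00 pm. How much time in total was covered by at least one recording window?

10 h 30 min

Merged: 3:50 am-1:30 pm, 2:30 pm-3:20 pm.
Lengths: 9 h 40 min + 50 min = 10 h 30 min.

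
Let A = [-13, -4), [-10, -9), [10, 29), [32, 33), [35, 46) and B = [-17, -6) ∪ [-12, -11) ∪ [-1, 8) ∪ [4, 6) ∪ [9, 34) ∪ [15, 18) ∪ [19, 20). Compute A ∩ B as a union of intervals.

[-13, -6) ∪ [10, 29) ∪ [32, 33)

A, merged: [-13, -4), [10, 29), [32, 33), [35, 46).
B, merged: [-17, -6), [-1, 8), [9, 34).
[-13, -4) ∩ B → [-13, -6).
[10, 29) ∩ B → [10, 29).
[32, 33) ∩ B → [32, 33).
[35, 46) meets no B interval.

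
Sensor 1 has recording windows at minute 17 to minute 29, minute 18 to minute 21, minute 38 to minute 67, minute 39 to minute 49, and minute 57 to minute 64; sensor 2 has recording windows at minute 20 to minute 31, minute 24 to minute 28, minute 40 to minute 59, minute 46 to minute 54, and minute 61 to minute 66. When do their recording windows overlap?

A, merged: minute 17 to minute 29, minute 38 to minute 67.
B, merged: minute 20 to minute 31, minute 40 to minute 59, minute 61 to minute 66.
minute 17 to minute 29 ∩ B → minute 20 to minute 29.
minute 38 to minute 67 ∩ B → minute 40 to minute 59, minute 61 to minute 66.

minute 20 to minute 29, minute 40 to minute 59, minute 61 to minute 66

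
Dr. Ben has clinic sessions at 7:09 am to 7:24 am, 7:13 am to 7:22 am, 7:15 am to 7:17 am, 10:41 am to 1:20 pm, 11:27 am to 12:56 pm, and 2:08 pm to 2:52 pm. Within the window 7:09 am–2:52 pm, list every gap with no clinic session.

Covered (merged): 7:09 am–7:24 am, 10:41 am–1:20 pm, 2:08 pm–2:52 pm.
Complement within 7:09 am–2:52 pm: 7:24 am–10:41 am, 1:20 pm–2:08 pm.

7:24 am–10:41 am, 1:20 pm–2:08 pm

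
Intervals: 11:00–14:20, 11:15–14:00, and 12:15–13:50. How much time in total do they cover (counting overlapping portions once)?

Merged: 11:00–14:20.
Length: 3 h 20 min.

3 h 20 min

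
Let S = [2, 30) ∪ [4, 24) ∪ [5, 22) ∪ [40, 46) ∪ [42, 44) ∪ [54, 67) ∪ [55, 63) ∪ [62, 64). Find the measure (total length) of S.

Merged: [2, 30), [40, 46), [54, 67).
Lengths: 28 + 6 + 13 = 47.

47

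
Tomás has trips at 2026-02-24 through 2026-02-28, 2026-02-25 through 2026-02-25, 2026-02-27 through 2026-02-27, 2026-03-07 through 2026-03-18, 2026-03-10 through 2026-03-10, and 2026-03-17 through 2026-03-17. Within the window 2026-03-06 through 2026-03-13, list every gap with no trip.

After merging, the occupied span is 2026-02-24 through 2026-02-28, 2026-03-07 through 2026-03-18.
Complement within 2026-03-06 through 2026-03-13: 2026-03-06 through 2026-03-06.

2026-03-06 through 2026-03-06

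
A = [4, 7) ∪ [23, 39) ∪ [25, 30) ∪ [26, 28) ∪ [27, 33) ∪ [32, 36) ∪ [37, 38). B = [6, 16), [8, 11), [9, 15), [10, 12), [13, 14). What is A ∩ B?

Merge the first list: [4, 7), [23, 39).
Merge the second list: [6, 16).
[4, 7) overlaps B on [6, 7).
[23, 39) falls entirely outside B.

[6, 7)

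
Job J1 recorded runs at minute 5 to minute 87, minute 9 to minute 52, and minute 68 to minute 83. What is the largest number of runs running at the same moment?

At minute 9, 2 of the intervals are simultaneously active.
No point has more.

2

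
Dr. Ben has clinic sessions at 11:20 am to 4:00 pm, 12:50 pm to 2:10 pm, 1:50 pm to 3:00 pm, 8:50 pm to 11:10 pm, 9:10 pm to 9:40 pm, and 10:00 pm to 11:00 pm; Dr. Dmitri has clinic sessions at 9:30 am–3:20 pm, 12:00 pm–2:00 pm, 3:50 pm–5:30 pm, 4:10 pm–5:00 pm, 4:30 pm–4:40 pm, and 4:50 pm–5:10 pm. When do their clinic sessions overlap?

11:20 am–3:20 pm, 3:50 pm–4:00 pm

A, merged: 11:20 am–4:00 pm, 8:50 pm–11:10 pm.
B, merged: 9:30 am–3:20 pm, 3:50 pm–5:30 pm.
11:20 am–4:00 pm meets the second set on 11:20 am–3:20 pm, 3:50 pm–4:00 pm.
8:50 pm–11:10 pm: no overlap with the second set.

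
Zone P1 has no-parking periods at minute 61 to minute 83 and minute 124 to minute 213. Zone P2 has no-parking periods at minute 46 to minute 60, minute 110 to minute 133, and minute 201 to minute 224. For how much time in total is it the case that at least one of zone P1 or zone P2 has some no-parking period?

A ∪ B = minute 46 to minute 60, minute 61 to minute 83, minute 110 to minute 224.
Total: 14 minutes + 22 minutes + 114 minutes = 150 minutes.

150 minutes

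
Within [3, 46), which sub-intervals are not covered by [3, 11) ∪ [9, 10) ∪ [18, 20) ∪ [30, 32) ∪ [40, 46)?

[11, 18) ∪ [20, 30) ∪ [32, 40)

Covered (merged): [3, 11), [18, 20), [30, 32), [40, 46).
Uncovered inside [3, 46): [11, 18), [20, 30), [32, 40).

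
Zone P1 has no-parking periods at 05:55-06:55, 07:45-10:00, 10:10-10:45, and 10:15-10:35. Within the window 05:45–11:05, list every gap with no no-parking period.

05:45-05:55, 06:55-07:45, 10:00-10:10, 10:45-11:05

Covered (merged): 05:55-06:55, 07:45-10:00, 10:10-10:45.
Uncovered inside 05:45-11:05: 05:45-05:55, 06:55-07:45, 10:00-10:10, 10:45-11:05.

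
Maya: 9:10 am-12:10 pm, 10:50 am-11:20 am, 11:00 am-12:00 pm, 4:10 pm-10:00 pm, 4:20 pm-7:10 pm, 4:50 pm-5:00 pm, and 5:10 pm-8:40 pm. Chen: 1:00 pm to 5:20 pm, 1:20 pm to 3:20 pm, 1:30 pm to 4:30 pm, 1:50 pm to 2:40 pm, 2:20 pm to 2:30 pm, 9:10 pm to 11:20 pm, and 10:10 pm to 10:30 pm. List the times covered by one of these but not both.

9:10 am–12:10 pm, 1:00 pm–4:10 pm, 5:20 pm–9:10 pm, 10:00 pm–11:20 pm

Merge the first list: 9:10 am–12:10 pm, 4:10 pm–10:00 pm.
Merge the second list: 1:00 pm–5:20 pm, 9:10 pm–11:20 pm.
A \ B = 9:10 am–12:10 pm, 5:20 pm–9:10 pm.
B \ A = 1:00 pm–4:10 pm, 10:00 pm–11:20 pm.
Union of the two gives the symmetric difference.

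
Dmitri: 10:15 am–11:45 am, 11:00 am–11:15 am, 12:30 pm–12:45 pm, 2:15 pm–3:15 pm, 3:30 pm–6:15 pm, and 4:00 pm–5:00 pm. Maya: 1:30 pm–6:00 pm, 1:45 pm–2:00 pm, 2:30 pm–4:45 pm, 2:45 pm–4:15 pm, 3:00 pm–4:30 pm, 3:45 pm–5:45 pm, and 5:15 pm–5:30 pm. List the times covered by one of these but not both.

A, merged: 10:15 am–11:45 am, 12:30 pm–12:45 pm, 2:15 pm–3:15 pm, 3:30 pm–6:15 pm.
B, merged: 1:30 pm–6:00 pm.
A \ B = 10:15 am–11:45 am, 12:30 pm–12:45 pm, 6:00 pm–6:15 pm.
B \ A = 1:30 pm–2:15 pm, 3:15 pm–3:30 pm.
Union of the two gives the symmetric difference.

10:15 am–11:45 am, 12:30 pm–12:45 pm, 1:30 pm–2:15 pm, 3:15 pm–3:30 pm, 6:00 pm–6:15 pm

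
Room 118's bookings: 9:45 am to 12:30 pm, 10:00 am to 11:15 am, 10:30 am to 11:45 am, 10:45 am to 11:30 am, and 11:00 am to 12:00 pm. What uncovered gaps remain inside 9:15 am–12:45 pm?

9:15 am–9:45 am, 12:30 pm–12:45 pm

The merged coverage is 9:45 am–12:30 pm.
Gaps within 9:15 am–12:45 pm: 9:15 am–9:45 am, 12:30 pm–12:45 pm.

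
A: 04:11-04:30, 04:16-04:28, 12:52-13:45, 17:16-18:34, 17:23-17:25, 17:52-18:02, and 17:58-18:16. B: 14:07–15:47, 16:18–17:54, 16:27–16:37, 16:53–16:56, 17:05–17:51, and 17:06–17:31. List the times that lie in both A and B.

17:16-17:54

First set merges to 04:11-04:30, 12:52-13:45, 17:16-18:34.
Second set merges to 14:07-15:47, 16:18-17:54.
04:11-04:30 meets no B interval.
12:52-13:45 meets no B interval.
17:16-18:34 ∩ B → 17:16-17:54.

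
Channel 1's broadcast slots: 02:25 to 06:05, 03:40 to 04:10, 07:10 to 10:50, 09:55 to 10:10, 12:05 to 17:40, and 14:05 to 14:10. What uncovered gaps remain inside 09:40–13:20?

The merged coverage is 02:25–06:05, 07:10–10:50, 12:05–17:40.
Gaps within 09:40–13:20: 10:50–12:05.

10:50–12:05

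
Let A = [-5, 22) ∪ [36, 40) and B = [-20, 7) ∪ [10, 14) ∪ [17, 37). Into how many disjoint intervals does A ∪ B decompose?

1

A ∪ B = [-20, 40).
That is 1 disjoint piece.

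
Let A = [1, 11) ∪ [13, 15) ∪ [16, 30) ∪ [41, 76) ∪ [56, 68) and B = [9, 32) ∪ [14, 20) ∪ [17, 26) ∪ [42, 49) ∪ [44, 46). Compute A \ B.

A, merged: [1, 11), [13, 15), [16, 30), [41, 76).
B, merged: [9, 32), [42, 49).
[1, 11) \ B = [1, 9).
[13, 15): entirely removed.
[16, 30): entirely removed.
[41, 76) \ B = [41, 42), [49, 76).

[1, 9) ∪ [41, 42) ∪ [49, 76)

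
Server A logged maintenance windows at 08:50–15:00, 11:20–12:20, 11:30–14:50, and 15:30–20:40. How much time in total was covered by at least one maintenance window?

Merged: 08:50–15:00, 15:30–20:40.
Lengths: 6 h 10 min + 5 h 10 min = 11 h 20 min.

11 h 20 min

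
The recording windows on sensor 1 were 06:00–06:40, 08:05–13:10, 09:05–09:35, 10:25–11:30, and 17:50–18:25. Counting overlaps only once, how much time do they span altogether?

Merged: 06:00–06:40, 08:05–13:10, 17:50–18:25.
Lengths: 40 min + 5 h 5 min + 35 min = 6 h 20 min.

6 h 20 min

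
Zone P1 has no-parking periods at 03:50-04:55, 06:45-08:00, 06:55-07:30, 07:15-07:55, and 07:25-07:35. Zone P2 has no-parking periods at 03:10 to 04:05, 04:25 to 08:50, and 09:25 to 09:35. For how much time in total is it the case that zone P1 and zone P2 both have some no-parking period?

A, merged: 03:50–04:55, 06:45–08:00.
A ∩ B = 03:50–04:05, 04:25–04:55, 06:45–08:00.
Total: 15 min + 30 min + 1 h 15 min = 2 h.

2 h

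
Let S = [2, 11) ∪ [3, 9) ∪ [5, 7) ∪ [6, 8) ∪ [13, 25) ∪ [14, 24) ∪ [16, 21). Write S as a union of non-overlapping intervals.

[3, 9) overlaps/touches [2, 11) → extend to [2, 11).
[5, 7) overlaps/touches [2, 11) → extend to [2, 11).
[6, 8) overlaps/touches [2, 11) → extend to [2, 11).
[13, 25) is disjoint → start new block.
[14, 24) overlaps/touches [13, 25) → extend to [13, 25).
[16, 21) overlaps/touches [13, 25) → extend to [13, 25).

[2, 11) ∪ [13, 25)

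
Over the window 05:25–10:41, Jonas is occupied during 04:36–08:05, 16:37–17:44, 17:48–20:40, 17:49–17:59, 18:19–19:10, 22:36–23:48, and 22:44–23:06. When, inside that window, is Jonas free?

08:05–10:41

After merging, the occupied span is 04:36–08:05, 16:37–17:44, 17:48–20:40, 22:36–23:48.
Gaps within 05:25–10:41: 08:05–10:41.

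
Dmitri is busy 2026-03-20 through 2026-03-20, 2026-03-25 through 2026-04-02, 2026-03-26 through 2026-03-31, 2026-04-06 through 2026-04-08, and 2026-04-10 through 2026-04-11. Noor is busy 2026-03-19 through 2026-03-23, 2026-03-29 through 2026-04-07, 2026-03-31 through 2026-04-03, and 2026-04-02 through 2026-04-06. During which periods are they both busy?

2026-03-20 through 2026-03-20, 2026-03-29 through 2026-04-02, 2026-04-06 through 2026-04-07

A, merged: 2026-03-20 through 2026-03-20, 2026-03-25 through 2026-04-02, 2026-04-06 through 2026-04-08, 2026-04-10 through 2026-04-11.
B, merged: 2026-03-19 through 2026-03-23, 2026-03-29 through 2026-04-07.
2026-03-20 through 2026-03-20 meets the second set on 2026-03-20 through 2026-03-20.
2026-03-25 through 2026-04-02 meets the second set on 2026-03-29 through 2026-04-02.
2026-04-06 through 2026-04-08 meets the second set on 2026-04-06 through 2026-04-07.
2026-04-10 through 2026-04-11: no overlap with the second set.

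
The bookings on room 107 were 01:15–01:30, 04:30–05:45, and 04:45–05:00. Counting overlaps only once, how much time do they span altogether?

1 h 30 min

Merged: 01:15-01:30, 04:30-05:45.
Lengths: 15 min + 1 h 15 min = 1 h 30 min.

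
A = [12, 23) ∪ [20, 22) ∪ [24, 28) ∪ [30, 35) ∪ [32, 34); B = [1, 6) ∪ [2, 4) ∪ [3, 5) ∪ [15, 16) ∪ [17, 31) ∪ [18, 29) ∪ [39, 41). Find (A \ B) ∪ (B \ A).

[1, 6) ∪ [12, 15) ∪ [16, 17) ∪ [23, 24) ∪ [28, 30) ∪ [31, 35) ∪ [39, 41)

First set merges to [12, 23), [24, 28), [30, 35).
Second set merges to [1, 6), [15, 16), [17, 31), [39, 41).
Only in the first: [12, 15), [16, 17), [31, 35).
Only in the second: [1, 6), [23, 24), [28, 30), [39, 41).
Together these are the periods covered by exactly one.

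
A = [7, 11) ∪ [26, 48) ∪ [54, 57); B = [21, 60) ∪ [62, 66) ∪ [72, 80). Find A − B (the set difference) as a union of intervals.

[7, 11)

[7, 11): nothing removed.
[26, 48): entirely removed.
[54, 57): entirely removed.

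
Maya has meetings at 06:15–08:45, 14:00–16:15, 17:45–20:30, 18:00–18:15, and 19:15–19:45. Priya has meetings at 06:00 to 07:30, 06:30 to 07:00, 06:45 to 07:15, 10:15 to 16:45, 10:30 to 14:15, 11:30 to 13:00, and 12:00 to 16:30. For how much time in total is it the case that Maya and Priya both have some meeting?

3 h 30 min

A, merged: 06:15–08:45, 14:00–16:15, 17:45–20:30.
B, merged: 06:00–07:30, 10:15–16:45.
A ∩ B = 06:15–07:30, 14:00–16:15.
Total: 1 h 15 min + 2 h 15 min = 3 h 30 min.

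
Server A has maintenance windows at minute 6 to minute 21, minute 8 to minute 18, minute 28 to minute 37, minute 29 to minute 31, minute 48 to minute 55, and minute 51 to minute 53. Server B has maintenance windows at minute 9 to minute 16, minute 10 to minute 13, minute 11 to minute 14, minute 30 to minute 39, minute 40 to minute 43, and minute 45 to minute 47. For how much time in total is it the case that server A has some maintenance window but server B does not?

A, merged: minute 6 to minute 21, minute 28 to minute 37, minute 48 to minute 55.
B, merged: minute 9 to minute 16, minute 30 to minute 39, minute 40 to minute 43, minute 45 to minute 47.
A \ B = minute 6 to minute 9, minute 16 to minute 21, minute 28 to minute 30, minute 48 to minute 55.
Total: 3 minutes + 5 minutes + 2 minutes + 7 minutes = 17 minutes.

17 minutes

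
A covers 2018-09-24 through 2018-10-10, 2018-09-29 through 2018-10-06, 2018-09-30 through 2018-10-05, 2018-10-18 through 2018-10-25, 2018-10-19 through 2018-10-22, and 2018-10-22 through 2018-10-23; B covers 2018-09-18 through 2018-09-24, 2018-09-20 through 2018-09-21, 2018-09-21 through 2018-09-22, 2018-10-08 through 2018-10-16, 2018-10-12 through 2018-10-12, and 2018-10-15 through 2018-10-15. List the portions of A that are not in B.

A, merged: 2018-09-24 through 2018-10-10, 2018-10-18 through 2018-10-25.
B, merged: 2018-09-18 through 2018-09-24, 2018-10-08 through 2018-10-16.
2018-09-24 through 2018-10-10 \ B = 2018-09-25 through 2018-10-07.
2018-10-18 through 2018-10-25: nothing removed.

2018-09-25 through 2018-10-07, 2018-10-18 through 2018-10-25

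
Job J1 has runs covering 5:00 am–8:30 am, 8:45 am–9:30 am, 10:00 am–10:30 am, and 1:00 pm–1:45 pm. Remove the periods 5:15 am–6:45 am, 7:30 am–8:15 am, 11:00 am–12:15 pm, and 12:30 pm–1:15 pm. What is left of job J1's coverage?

5:00 am–5:15 am, 6:45 am–7:30 am, 8:15 am–8:30 am, 8:45 am–9:30 am, 10:00 am–10:30 am, 1:15 pm–1:45 pm

5:00 am–8:30 am with B removed leaves 5:00 am–5:15 am, 6:45 am–7:30 am, 8:15 am–8:30 am.
8:45 am–9:30 am is untouched.
10:00 am–10:30 am is untouched.
1:00 pm–1:45 pm with B removed leaves 1:15 pm–1:45 pm.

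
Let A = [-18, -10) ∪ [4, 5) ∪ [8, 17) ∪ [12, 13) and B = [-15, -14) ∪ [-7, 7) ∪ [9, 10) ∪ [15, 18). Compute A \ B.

[-18, -15) ∪ [-14, -10) ∪ [8, 9) ∪ [10, 15)

Merge the first list: [-18, -10), [4, 5), [8, 17).
[-18, -10) minus B → [-18, -15), [-14, -10).
[4, 5): fully covered by B → removed.
[8, 17) minus B → [8, 9), [10, 15).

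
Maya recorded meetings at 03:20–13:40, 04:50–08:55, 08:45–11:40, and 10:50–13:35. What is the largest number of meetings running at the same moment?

At 08:45, 3 of the intervals are simultaneously active.
No point has more.

3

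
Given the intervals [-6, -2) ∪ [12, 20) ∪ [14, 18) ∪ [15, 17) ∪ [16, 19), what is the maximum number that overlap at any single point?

Sweep endpoints in order; track running count of active intervals.
Peak of 4 reached at 16.

4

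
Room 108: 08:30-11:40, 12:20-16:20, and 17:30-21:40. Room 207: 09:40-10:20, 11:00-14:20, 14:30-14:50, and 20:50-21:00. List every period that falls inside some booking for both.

08:30–11:40 ∩ B → 09:40–10:20, 11:00–11:40.
12:20–16:20 ∩ B → 12:20–14:20, 14:30–14:50.
17:30–21:40 ∩ B → 20:50–21:00.

09:40–10:20, 11:00–11:40, 12:20–14:20, 14:30–14:50, 20:50–21:00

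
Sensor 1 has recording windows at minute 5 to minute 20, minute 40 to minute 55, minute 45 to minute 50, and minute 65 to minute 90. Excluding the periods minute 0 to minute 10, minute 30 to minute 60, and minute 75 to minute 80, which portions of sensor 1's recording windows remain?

minute 10 to minute 20, minute 65 to minute 75, minute 80 to minute 90

First set merges to minute 5 to minute 20, minute 40 to minute 55, minute 65 to minute 90.
minute 5 to minute 20 with B removed leaves minute 10 to minute 20.
minute 40 to minute 55 lies entirely inside B → drops out.
minute 65 to minute 90 with B removed leaves minute 65 to minute 75, minute 80 to minute 90.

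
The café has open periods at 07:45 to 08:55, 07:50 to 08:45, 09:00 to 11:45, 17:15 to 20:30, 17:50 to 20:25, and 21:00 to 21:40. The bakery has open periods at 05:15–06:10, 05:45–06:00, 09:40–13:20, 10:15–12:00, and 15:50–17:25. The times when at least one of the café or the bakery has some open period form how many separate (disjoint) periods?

5

First set merges to 07:45–08:55, 09:00–11:45, 17:15–20:30, 21:00–21:40.
Second set merges to 05:15–06:10, 09:40–13:20, 15:50–17:25.
A ∪ B = 05:15–06:10, 07:45–08:55, 09:00–13:20, 15:50–20:30, 21:00–21:40.
That is 5 disjoint pieces.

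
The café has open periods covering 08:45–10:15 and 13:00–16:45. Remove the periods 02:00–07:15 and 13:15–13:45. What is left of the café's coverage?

08:45-10:15 is untouched.
13:00-16:45 with B removed leaves 13:00-13:15, 13:45-16:45.

08:45-10:15, 13:00-13:15, 13:45-16:45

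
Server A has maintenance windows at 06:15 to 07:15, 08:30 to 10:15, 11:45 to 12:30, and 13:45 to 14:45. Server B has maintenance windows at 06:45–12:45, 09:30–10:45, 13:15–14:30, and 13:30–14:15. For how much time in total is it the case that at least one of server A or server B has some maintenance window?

8 h

Second set merges to 06:45-12:45, 13:15-14:30.
A ∪ B = 06:15-12:45, 13:15-14:45.
Total: 6 h 30 min + 1 h 30 min = 8 h.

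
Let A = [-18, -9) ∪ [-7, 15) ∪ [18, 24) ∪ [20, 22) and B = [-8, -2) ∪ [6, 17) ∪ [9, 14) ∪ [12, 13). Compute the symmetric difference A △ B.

First set merges to [-18, -9), [-7, 15), [18, 24).
Second set merges to [-8, -2), [6, 17).
A but not B: [-18, -9), [-2, 6), [18, 24).
B but not A: [-8, -7), [15, 17).
Combining gives A △ B.

[-18, -9) ∪ [-8, -7) ∪ [-2, 6) ∪ [15, 17) ∪ [18, 24)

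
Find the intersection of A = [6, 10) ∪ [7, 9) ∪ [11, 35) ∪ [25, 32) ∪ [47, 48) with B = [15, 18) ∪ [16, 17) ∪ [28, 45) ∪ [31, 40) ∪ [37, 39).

[15, 18) ∪ [28, 35)

A, merged: [6, 10), [11, 35), [47, 48).
B, merged: [15, 18), [28, 45).
[6, 10) meets no B interval.
[11, 35) ∩ B → [15, 18), [28, 35).
[47, 48) meets no B interval.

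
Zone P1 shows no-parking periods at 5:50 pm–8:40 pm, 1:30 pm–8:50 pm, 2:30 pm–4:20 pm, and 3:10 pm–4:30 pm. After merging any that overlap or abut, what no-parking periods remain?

Sort by start: 1:30 pm–8:50 pm, 2:30 pm–4:20 pm, 3:10 pm–4:30 pm, 5:50 pm–8:40 pm.
2:30 pm–4:20 pm overlaps/touches 1:30 pm–8:50 pm → extend to 1:30 pm–8:50 pm.
3:10 pm–4:30 pm overlaps/touches 1:30 pm–8:50 pm → extend to 1:30 pm–8:50 pm.
5:50 pm–8:40 pm overlaps/touches 1:30 pm–8:50 pm → extend to 1:30 pm–8:50 pm.

1:30 pm–8:50 pm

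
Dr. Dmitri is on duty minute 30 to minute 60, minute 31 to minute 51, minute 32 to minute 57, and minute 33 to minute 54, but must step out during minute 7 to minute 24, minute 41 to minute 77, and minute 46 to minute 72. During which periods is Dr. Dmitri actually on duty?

minute 30 to minute 41

Merge the first list: minute 30 to minute 60.
Merge the second list: minute 7 to minute 24, minute 41 to minute 77.
minute 30 to minute 60 with B removed leaves minute 30 to minute 41.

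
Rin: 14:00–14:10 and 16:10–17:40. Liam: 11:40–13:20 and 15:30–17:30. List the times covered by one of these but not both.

11:40–13:20, 14:00–14:10, 15:30–16:10, 17:30–17:40

Only in the first: 14:00–14:10, 17:30–17:40.
Only in the second: 11:40–13:20, 15:30–16:10.
Together these are the periods covered by exactly one.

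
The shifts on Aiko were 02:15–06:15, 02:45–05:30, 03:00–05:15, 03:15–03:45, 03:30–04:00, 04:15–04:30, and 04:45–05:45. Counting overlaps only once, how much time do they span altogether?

4 h

Merged: 02:15–06:15.
Length: 4 h.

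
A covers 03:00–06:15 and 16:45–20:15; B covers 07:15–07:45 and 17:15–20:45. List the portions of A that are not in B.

03:00–06:15: no B overlap → unchanged.
16:45–20:15 minus B → 16:45–17:15.

03:00–06:15, 16:45–17:15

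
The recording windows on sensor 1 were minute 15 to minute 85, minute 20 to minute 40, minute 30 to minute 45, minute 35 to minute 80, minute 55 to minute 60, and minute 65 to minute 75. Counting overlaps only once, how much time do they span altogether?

70 minutes

Merged: minute 15 to minute 85.
Length: 70 minutes.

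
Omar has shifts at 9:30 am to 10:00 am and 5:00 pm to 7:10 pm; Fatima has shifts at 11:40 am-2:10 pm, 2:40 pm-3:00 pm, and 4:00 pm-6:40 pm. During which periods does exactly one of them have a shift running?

9:30 am–10:00 am, 11:40 am–2:10 pm, 2:40 pm–3:00 pm, 4:00 pm–5:00 pm, 6:40 pm–7:10 pm

A \ B = 9:30 am–10:00 am, 6:40 pm–7:10 pm.
B \ A = 11:40 am–2:10 pm, 2:40 pm–3:00 pm, 4:00 pm–5:00 pm.
Union of the two gives the symmetric difference.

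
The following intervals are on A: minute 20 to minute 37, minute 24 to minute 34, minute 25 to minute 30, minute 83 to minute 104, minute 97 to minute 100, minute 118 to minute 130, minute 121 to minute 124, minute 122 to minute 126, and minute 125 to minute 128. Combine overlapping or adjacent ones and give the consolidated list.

minute 24 to minute 34 overlaps/touches minute 20 to minute 37 → extend to minute 20 to minute 37.
minute 25 to minute 30 overlaps/touches minute 20 to minute 37 → extend to minute 20 to minute 37.
minute 83 to minute 104 is disjoint → start new block.
minute 97 to minute 100 overlaps/touches minute 83 to minute 104 → extend to minute 83 to minute 104.
minute 118 to minute 130 is disjoint → start new block.
minute 121 to minute 124 overlaps/touches minute 118 to minute 130 → extend to minute 118 to minute 130.
minute 122 to minute 126 overlaps/touches minute 118 to minute 130 → extend to minute 118 to minute 130.
minute 125 to minute 128 overlaps/touches minute 118 to minute 130 → extend to minute 118 to minute 130.

minute 20 to minute 37, minute 83 to minute 104, minute 118 to minute 130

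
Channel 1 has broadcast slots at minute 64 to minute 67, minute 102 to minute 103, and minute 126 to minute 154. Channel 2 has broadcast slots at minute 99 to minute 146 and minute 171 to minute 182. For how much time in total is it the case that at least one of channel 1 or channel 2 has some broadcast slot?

A ∪ B = minute 64 to minute 67, minute 99 to minute 154, minute 171 to minute 182.
Total: 3 minutes + 55 minutes + 11 minutes = 69 minutes.

69 minutes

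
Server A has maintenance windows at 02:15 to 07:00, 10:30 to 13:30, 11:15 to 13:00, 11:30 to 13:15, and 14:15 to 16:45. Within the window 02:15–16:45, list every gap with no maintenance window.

The merged coverage is 02:15-07:00, 10:30-13:30, 14:15-16:45.
Gaps within 02:15-16:45: 07:00-10:30, 13:30-14:15.

07:00-10:30, 13:30-14:15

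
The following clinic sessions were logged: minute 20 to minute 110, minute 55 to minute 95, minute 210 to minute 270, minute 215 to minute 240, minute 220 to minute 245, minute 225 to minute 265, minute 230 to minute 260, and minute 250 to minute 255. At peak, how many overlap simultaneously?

Sweep endpoints in order; track running count of active intervals.
Peak of 5 reached at minute 230.

5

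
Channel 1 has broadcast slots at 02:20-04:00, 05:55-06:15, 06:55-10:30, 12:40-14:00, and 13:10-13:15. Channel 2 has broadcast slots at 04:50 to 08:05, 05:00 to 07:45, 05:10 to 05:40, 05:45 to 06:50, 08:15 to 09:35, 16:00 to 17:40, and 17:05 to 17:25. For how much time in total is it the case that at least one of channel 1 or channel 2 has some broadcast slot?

10 h 20 min

First set merges to 02:20–04:00, 05:55–06:15, 06:55–10:30, 12:40–14:00.
Second set merges to 04:50–08:05, 08:15–09:35, 16:00–17:40.
A ∪ B = 02:20–04:00, 04:50–10:30, 12:40–14:00, 16:00–17:40.
Total: 1 h 40 min + 5 h 40 min + 1 h 20 min + 1 h 40 min = 10 h 20 min.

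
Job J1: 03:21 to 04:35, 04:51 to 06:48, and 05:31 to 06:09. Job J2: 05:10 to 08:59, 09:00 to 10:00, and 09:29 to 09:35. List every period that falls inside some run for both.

First set merges to 03:21-04:35, 04:51-06:48.
Second set merges to 05:10-08:59, 09:00-10:00.
03:21-04:35: no overlap with the second set.
04:51-06:48 meets the second set on 05:10-06:48.

05:10-06:48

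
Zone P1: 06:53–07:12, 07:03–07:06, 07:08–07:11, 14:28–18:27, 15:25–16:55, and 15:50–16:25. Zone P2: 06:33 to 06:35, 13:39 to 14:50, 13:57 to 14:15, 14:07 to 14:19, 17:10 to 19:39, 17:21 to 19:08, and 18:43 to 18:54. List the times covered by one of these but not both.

A, merged: 06:53–07:12, 14:28–18:27.
B, merged: 06:33–06:35, 13:39–14:50, 17:10–19:39.
Only in the first: 06:53–07:12, 14:50–17:10.
Only in the second: 06:33–06:35, 13:39–14:28, 18:27–19:39.
Together these are the periods covered by exactly one.

06:33–06:35, 06:53–07:12, 13:39–14:28, 14:50–17:10, 18:27–19:39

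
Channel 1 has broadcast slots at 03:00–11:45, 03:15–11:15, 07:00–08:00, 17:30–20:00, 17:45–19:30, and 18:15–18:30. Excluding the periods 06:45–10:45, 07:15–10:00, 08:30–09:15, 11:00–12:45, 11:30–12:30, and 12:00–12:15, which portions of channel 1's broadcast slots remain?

A, merged: 03:00–11:45, 17:30–20:00.
B, merged: 06:45–10:45, 11:00–12:45.
03:00–11:45 \ B = 03:00–06:45, 10:45–11:00.
17:30–20:00: nothing removed.

03:00–06:45, 10:45–11:00, 17:30–20:00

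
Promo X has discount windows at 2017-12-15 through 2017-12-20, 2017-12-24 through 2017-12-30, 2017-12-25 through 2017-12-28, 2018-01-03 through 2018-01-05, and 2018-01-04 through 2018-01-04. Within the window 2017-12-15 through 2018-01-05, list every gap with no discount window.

2017-12-21 through 2017-12-23, 2017-12-31 through 2018-01-02

After merging, the occupied span is 2017-12-15 through 2017-12-20, 2017-12-24 through 2017-12-30, 2018-01-03 through 2018-01-05.
Gaps within 2017-12-15 through 2018-01-05: 2017-12-21 through 2017-12-23, 2017-12-31 through 2018-01-02.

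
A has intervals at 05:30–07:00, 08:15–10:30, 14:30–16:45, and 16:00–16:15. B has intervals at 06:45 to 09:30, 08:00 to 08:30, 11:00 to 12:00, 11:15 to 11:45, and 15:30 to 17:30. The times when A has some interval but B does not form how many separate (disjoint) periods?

Merge the first list: 05:30–07:00, 08:15–10:30, 14:30–16:45.
Merge the second list: 06:45–09:30, 11:00–12:00, 15:30–17:30.
A \ B = 05:30–06:45, 09:30–10:30, 14:30–15:30.
That is 3 disjoint pieces.

3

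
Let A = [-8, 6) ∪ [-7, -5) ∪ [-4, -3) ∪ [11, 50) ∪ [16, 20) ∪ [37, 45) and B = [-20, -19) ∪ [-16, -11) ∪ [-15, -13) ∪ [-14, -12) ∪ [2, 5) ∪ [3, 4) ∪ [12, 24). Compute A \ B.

Merge the first list: [-8, 6), [11, 50).
Merge the second list: [-20, -19), [-16, -11), [2, 5), [12, 24).
[-8, 6) minus B → [-8, 2), [5, 6).
[11, 50) minus B → [11, 12), [24, 50).

[-8, 2) ∪ [5, 6) ∪ [11, 12) ∪ [24, 50)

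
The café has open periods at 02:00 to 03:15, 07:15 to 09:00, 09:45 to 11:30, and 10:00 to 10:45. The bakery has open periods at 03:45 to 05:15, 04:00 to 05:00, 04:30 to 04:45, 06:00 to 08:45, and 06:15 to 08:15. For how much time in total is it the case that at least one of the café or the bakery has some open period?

7 h 30 min

A, merged: 02:00–03:15, 07:15–09:00, 09:45–11:30.
B, merged: 03:45–05:15, 06:00–08:45.
A ∪ B = 02:00–03:15, 03:45–05:15, 06:00–09:00, 09:45–11:30.
Total: 1 h 15 min + 1 h 30 min + 3 h + 1 h 45 min = 7 h 30 min.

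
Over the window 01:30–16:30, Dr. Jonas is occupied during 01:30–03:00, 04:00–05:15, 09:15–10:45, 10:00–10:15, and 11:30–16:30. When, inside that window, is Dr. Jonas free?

03:00-04:00, 05:15-09:15, 10:45-11:30

The merged coverage is 01:30-03:00, 04:00-05:15, 09:15-10:45, 11:30-16:30.
Gaps within 01:30-16:30: 03:00-04:00, 05:15-09:15, 10:45-11:30.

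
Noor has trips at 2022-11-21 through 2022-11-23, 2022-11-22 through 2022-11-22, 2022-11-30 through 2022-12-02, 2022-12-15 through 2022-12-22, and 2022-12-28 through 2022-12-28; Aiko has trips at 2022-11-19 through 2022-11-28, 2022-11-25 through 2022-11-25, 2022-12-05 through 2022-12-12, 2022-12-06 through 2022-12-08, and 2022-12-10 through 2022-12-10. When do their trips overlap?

First set merges to 2022-11-21 through 2022-11-23, 2022-11-30 through 2022-12-02, 2022-12-15 through 2022-12-22, 2022-12-28 through 2022-12-28.
Second set merges to 2022-11-19 through 2022-11-28, 2022-12-05 through 2022-12-12.
2022-11-21 through 2022-11-23 meets the second set on 2022-11-21 through 2022-11-23.
2022-11-30 through 2022-12-02: no overlap with the second set.
2022-12-15 through 2022-12-22: no overlap with the second set.
2022-12-28 through 2022-12-28: no overlap with the second set.

2022-11-21 through 2022-11-23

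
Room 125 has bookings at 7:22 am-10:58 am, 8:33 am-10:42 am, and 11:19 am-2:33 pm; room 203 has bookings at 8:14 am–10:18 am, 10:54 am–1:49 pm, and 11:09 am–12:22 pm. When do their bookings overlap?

First set merges to 7:22 am–10:58 am, 11:19 am–2:33 pm.
Second set merges to 8:14 am–10:18 am, 10:54 am–1:49 pm.
7:22 am–10:58 am ∩ B → 8:14 am–10:18 am, 10:54 am–10:58 am.
11:19 am–2:33 pm ∩ B → 11:19 am–1:49 pm.

8:14 am–10:18 am, 10:54 am–10:58 am, 11:19 am–1:49 pm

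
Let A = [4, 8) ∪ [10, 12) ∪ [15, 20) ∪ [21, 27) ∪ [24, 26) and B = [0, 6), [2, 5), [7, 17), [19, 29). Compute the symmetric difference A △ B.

[0, 4) ∪ [6, 7) ∪ [8, 10) ∪ [12, 15) ∪ [17, 19) ∪ [20, 21) ∪ [27, 29)

A, merged: [4, 8), [10, 12), [15, 20), [21, 27).
B, merged: [0, 6), [7, 17), [19, 29).
Only in the first: [6, 7), [17, 19).
Only in the second: [0, 4), [8, 10), [12, 15), [20, 21), [27, 29).
Together these are the periods covered by exactly one.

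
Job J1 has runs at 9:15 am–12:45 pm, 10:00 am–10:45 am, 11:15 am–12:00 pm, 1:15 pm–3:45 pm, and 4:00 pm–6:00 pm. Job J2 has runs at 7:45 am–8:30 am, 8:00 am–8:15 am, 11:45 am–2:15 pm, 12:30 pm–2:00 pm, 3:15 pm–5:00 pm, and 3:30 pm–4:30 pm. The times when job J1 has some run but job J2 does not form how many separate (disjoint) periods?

3

Merge the first list: 9:15 am–12:45 pm, 1:15 pm–3:45 pm, 4:00 pm–6:00 pm.
Merge the second list: 7:45 am–8:30 am, 11:45 am–2:15 pm, 3:15 pm–5:00 pm.
A \ B = 9:15 am–11:45 am, 2:15 pm–3:15 pm, 5:00 pm–6:00 pm.
That is 3 disjoint pieces.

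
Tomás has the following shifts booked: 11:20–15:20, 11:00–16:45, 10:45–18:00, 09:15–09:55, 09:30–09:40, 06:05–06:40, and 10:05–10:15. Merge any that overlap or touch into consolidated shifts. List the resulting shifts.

06:05-06:40, 09:15-09:55, 10:05-10:15, 10:45-18:00

Sort by start: 06:05-06:40, 09:15-09:55, 09:30-09:40, 10:05-10:15, 10:45-18:00, 11:00-16:45, 11:20-15:20.
09:15-09:55 is disjoint → start new block.
09:30-09:40 overlaps/touches 09:15-09:55 → extend to 09:15-09:55.
10:05-10:15 is disjoint → start new block.
10:45-18:00 is disjoint → start new block.
11:00-16:45 overlaps/touches 10:45-18:00 → extend to 10:45-18:00.
11:20-15:20 overlaps/touches 10:45-18:00 → extend to 10:45-18:00.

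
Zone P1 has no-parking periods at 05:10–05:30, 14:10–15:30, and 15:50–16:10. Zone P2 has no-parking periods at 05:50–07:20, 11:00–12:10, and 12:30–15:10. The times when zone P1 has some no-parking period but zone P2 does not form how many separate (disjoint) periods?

A \ B = 05:10–05:30, 15:10–15:30, 15:50–16:10.
That is 3 disjoint pieces.

3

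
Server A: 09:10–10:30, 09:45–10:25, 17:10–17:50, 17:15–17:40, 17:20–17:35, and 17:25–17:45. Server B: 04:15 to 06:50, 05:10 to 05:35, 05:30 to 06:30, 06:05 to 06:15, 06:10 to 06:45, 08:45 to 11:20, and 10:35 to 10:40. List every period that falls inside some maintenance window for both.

09:10–10:30

A, merged: 09:10–10:30, 17:10–17:50.
B, merged: 04:15–06:50, 08:45–11:20.
09:10–10:30 ∩ B → 09:10–10:30.
17:10–17:50 meets no B interval.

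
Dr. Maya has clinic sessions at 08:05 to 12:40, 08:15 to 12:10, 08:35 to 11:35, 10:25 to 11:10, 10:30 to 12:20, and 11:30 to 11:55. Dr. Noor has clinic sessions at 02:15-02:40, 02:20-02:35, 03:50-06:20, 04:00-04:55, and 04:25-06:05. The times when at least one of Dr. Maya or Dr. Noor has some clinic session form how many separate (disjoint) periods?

3

A, merged: 08:05–12:40.
B, merged: 02:15–02:40, 03:50–06:20.
A ∪ B = 02:15–02:40, 03:50–06:20, 08:05–12:40.
That is 3 disjoint pieces.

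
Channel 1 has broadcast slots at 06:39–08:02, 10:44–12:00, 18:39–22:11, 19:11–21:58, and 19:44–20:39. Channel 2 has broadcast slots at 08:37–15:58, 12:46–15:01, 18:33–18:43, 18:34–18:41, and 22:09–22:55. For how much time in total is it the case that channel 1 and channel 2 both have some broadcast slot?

1 h 22 min

First set merges to 06:39-08:02, 10:44-12:00, 18:39-22:11.
Second set merges to 08:37-15:58, 18:33-18:43, 22:09-22:55.
A ∩ B = 10:44-12:00, 18:39-18:43, 22:09-22:11.
Total: 1 h 16 min + 4 min + 2 min = 1 h 22 min.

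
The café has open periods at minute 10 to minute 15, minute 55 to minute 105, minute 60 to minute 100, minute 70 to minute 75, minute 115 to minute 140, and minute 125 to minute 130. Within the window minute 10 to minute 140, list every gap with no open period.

minute 15 to minute 55, minute 105 to minute 115

After merging, the occupied span is minute 10 to minute 15, minute 55 to minute 105, minute 115 to minute 140.
Complement within minute 10 to minute 140: minute 15 to minute 55, minute 105 to minute 115.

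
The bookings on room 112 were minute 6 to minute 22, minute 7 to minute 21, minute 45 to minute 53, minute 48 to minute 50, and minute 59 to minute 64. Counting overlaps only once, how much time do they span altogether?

Merged: minute 6 to minute 22, minute 45 to minute 53, minute 59 to minute 64.
Lengths: 16 minutes + 8 minutes + 5 minutes = 29 minutes.

29 minutes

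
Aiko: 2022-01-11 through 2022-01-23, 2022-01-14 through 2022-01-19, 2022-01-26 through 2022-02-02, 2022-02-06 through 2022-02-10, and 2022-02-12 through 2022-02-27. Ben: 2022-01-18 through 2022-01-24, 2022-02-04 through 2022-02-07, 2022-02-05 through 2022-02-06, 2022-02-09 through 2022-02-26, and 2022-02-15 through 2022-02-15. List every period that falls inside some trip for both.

First set merges to 2022-01-11 through 2022-01-23, 2022-01-26 through 2022-02-02, 2022-02-06 through 2022-02-10, 2022-02-12 through 2022-02-27.
Second set merges to 2022-01-18 through 2022-01-24, 2022-02-04 through 2022-02-07, 2022-02-09 through 2022-02-26.
2022-01-11 through 2022-01-23 meets the second set on 2022-01-18 through 2022-01-23.
2022-01-26 through 2022-02-02: no overlap with the second set.
2022-02-06 through 2022-02-10 meets the second set on 2022-02-06 through 2022-02-07, 2022-02-09 through 2022-02-10.
2022-02-12 through 2022-02-27 meets the second set on 2022-02-12 through 2022-02-26.

2022-01-18 through 2022-01-23, 2022-02-06 through 2022-02-07, 2022-02-09 through 2022-02-10, 2022-02-12 through 2022-02-26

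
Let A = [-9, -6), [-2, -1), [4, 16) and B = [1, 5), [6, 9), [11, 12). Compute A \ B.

[-9, -6) is untouched.
[-2, -1) is untouched.
[4, 16) with B removed leaves [5, 6), [9, 11), [12, 16).

[-9, -6) ∪ [-2, -1) ∪ [5, 6) ∪ [9, 11) ∪ [12, 16)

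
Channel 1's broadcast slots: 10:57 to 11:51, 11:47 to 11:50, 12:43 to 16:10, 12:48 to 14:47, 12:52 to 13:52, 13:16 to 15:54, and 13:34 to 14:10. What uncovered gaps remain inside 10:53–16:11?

The merged coverage is 10:57-11:51, 12:43-16:10.
Complement within 10:53-16:11: 10:53-10:57, 11:51-12:43, 16:10-16:11.

10:53-10:57, 11:51-12:43, 16:10-16:11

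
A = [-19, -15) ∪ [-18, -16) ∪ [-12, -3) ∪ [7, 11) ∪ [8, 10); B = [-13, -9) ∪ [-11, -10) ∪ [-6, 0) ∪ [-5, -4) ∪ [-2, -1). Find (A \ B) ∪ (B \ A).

First set merges to [-19, -15), [-12, -3), [7, 11).
Second set merges to [-13, -9), [-6, 0).
A but not B: [-19, -15), [-9, -6), [7, 11).
B but not A: [-13, -12), [-3, 0).
Combining gives A △ B.

[-19, -15) ∪ [-13, -12) ∪ [-9, -6) ∪ [-3, 0) ∪ [7, 11)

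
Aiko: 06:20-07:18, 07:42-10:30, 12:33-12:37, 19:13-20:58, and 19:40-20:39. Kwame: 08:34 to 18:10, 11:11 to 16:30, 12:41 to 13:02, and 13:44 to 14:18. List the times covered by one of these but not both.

Merge the first list: 06:20–07:18, 07:42–10:30, 12:33–12:37, 19:13–20:58.
Merge the second list: 08:34–18:10.
A \ B = 06:20–07:18, 07:42–08:34, 19:13–20:58.
B \ A = 10:30–12:33, 12:37–18:10.
Union of the two gives the symmetric difference.

06:20–07:18, 07:42–08:34, 10:30–12:33, 12:37–18:10, 19:13–20:58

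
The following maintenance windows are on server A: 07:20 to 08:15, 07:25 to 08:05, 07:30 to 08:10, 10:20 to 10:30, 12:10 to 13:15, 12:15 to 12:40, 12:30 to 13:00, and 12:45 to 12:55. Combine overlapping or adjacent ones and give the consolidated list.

07:20–08:15, 10:20–10:30, 12:10–13:15

07:25–08:05 overlaps/touches 07:20–08:15 → extend to 07:20–08:15.
07:30–08:10 overlaps/touches 07:20–08:15 → extend to 07:20–08:15.
10:20–10:30 is disjoint → start new block.
12:10–13:15 is disjoint → start new block.
12:15–12:40 overlaps/touches 12:10–13:15 → extend to 12:10–13:15.
12:30–13:00 overlaps/touches 12:10–13:15 → extend to 12:10–13:15.
12:45–12:55 overlaps/touches 12:10–13:15 → extend to 12:10–13:15.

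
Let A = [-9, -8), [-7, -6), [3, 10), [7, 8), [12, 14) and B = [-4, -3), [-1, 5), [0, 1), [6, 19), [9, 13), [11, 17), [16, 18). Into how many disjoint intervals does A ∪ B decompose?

4

Merge the first list: [-9, -8), [-7, -6), [3, 10), [12, 14).
Merge the second list: [-4, -3), [-1, 5), [6, 19).
A ∪ B = [-9, -8), [-7, -6), [-4, -3), [-1, 19).
That is 4 disjoint pieces.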